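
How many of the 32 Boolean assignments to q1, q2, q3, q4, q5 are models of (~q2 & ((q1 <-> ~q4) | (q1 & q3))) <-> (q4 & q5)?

20

Initial set: {((~q2 & ((q1 <-> ~q4) | (q1 & q3))) <-> (q4 & q5))}.
((~q2 & ((q1 <-> ~q4) | (q1 & q3))) <-> (q4 & q5)): β-rule — branch into (~q2 & ((q1 <-> ~q4) | (q1 & q3))), (q4 & q5)  //  ~(~q2 & ((q1 <-> ~q4) | (q1 & q3))), ~(q4 & q5).
  branch 1 (add (~q2 & ((q1 <-> ~q4) | (q1 & q3))), (q4 & q5)):
    (~q2 & ((q1 <-> ~q4) | (q1 & q3))): α-rule — add ~q2, ((q1 <-> ~q4) | (q1 & q3)).
    (q4 & q5): α-rule — add q4, q5.
    ((q1 <-> ~q4) | (q1 & q3)): β-rule — branch into (q1 <-> ~q4)  //  (q1 & q3).
      branch 1.1 (add (q1 <-> ~q4)):
        (q1 <-> ~q4): β-rule — branch into q1, ~q4  //  ~q1, ~~q4.
          branch 1.1.1 (add q1, ~q4):
            × closes — contains both q4 and ~q4.
          branch 1.1.2 (add ~q1, ~~q4):
            ○ open, literals {q1=F, q2=F, q4=T, q5=T}.
      branch 1.2 (add (q1 & q3)):
        (q1 & q3): α-rule — add q1, q3.
        ○ open, literals {q1=T, q2=F, q3=T, q4=T, q5=T}.
  branch 2 (add ~(~q2 & ((q1 <-> ~q4) | (q1 & q3))), ~(q4 & q5)):
    ~(~q2 & ((q1 <-> ~q4) | (q1 & q3))): β-rule — branch into ~~q2  //  ~((q1 <-> ~q4) | (q1 & q3)).
      branch 2.1 (add ~~q2):
        ~(q4 & q5): β-rule — branch into ~q4  //  ~q5.
          branch 2.1.1 (add ~q4):
            ○ open, literals {q2=T, q4=F}.
          branch 2.1.2 (add ~q5):
            ○ open, literals {q2=T, q5=F}.
      branch 2.2 (add ~((q1 <-> ~q4) | (q1 & q3))):
        ~((q1 <-> ~q4) | (q1 & q3)): α-rule — add ~(q1 <-> ~q4), ~(q1 & q3).
        ~(q4 & q5): β-rule — branch into ~q4  //  ~q5.
          branch 2.2.1 (add ~q4):
            ~(q1 <-> ~q4): β-rule — branch into q1, ~~q4  //  ~q1, ~q4.
              branch 2.2.1.1 (add q1, ~~q4):
                × closes — contains both q4 and ~q4.
              branch 2.2.1.2 (add ~q1, ~q4):
                ~(q1 & q3): β-rule — branch into ~q1  //  ~q3.
                  branch 2.2.1.2.1 (add ~q1):
                    ○ open, literals {q1=F, q4=F}.
                  branch 2.2.1.2.2 (add ~q3):
                    ○ open, literals {q1=F, q3=F, q4=F}.
          branch 2.2.2 (add ~q5):
            ~(q1 <-> ~q4): β-rule — branch into q1, ~~q4  //  ~q1, ~q4.
              branch 2.2.2.1 (add q1, ~~q4):
                ~(q1 & q3): β-rule — branch into ~q1  //  ~q3.
                  branch 2.2.2.1.1 (add ~q1):
                    × closes — contains both q1 and ~q1.
                  branch 2.2.2.1.2 (add ~q3):
                    ○ open, literals {q1=T, q3=F, q4=T, q5=F}.
              branch 2.2.2.2 (add ~q1, ~q4):
                ~(q1 & q3): β-rule — branch into ~q1  //  ~q3.
                  branch 2.2.2.2.1 (add ~q1):
                    ○ open, literals {q1=F, q4=F, q5=F}.
                  branch 2.2.2.2.2 (add ~q3):
                    ○ open, literals {q1=F, q3=F, q4=F, q5=F}.
3 branches closed, 9 open.
Each open branch fixes some atoms; the unmentioned ones are free. Counting distinct full assignments: branch {q1=F, q2=F, q4=T, q5=T} (q3) contributes 2 new; branch {q1=T, q2=F, q3=T, q4=T, q5=T} (none free) contributes 1 new; branch {q2=T, q4=F} (q1, q3, q5) contributes 8 new; branch {q2=T, q5=F} (q1, q3, q4) contributes 4 new; branch {q1=F, q4=F} (q2, q3, q5) contributes 4 new; branch {q1=F, q3=F, q4=F} (q2, q5) contributes 0 new; branch {q1=T, q3=F, q4=T, q5=F} (q2) contributes 1 new; branch {q1=F, q4=F, q5=F} (q2, q3) contributes 0 new; branch {q1=F, q3=F, q4=F, q5=F} (q2) contributes 0 new. Total: 20.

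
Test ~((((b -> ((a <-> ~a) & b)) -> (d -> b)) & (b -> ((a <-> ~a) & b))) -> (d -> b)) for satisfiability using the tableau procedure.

Initial set: {~((((b -> ((a <-> ~a) & b)) -> (d -> b)) & (b -> ((a <-> ~a) & b))) -> (d -> b))}.
~((((b -> ((a <-> ~a) & b)) -> (d -> b)) & (b -> ((a <-> ~a) & b))) -> (d -> b)): α-rule — add (((b -> ((a <-> ~a) & b)) -> (d -> b)) & (b -> ((a <-> ~a) & b))), ~(d -> b).
(((b -> ((a <-> ~a) & b)) -> (d -> b)) & (b -> ((a <-> ~a) & b))): α-rule — add ((b -> ((a <-> ~a) & b)) -> (d -> b)), (b -> ((a <-> ~a) & b)).
~(d -> b): α-rule — add d, ~b.
((b -> ((a <-> ~a) & b)) -> (d -> b)): β-rule — branch into ~(b -> ((a <-> ~a) & b))  //  (d -> b).
  branch 1 (add ~(b -> ((a <-> ~a) & b))):
    ~(b -> ((a <-> ~a) & b)): α-rule — add b, ~((a <-> ~a) & b).
    × closes — contains both b and ~b.
  branch 2 (add (d -> b)):
    (b -> ((a <-> ~a) & b)): β-rule — branch into ~b  //  ((a <-> ~a) & b).
      branch 2.1 (add ~b):
        (d -> b): β-rule — branch into ~d  //  b.
          branch 2.1.1 (add ~d):
            × closes — contains both d and ~d.
          branch 2.1.2 (add b):
            × closes — contains both b and ~b.
      branch 2.2 (add ((a <-> ~a) & b)):
        ((a <-> ~a) & b): α-rule — add (a <-> ~a), b.
        × closes — contains both b and ~b.
All 4 branches close.
Every branch closed; the formula is unsatisfiable.

Unsatisfiable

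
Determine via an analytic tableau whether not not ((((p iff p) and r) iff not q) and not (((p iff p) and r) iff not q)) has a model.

Initial set: {not not ((((p iff p) and r) iff not q) and not (((p iff p) and r) iff not q))}.
not not ((((p iff p) and r) iff not q) and not (((p iff p) and r) iff not q)): drop double negation, giving ((((p iff p) and r) iff not q) and not (((p iff p) and r) iff not q)).
((((p iff p) and r) iff not q) and not (((p iff p) and r) iff not q)): α-rule — add (((p iff p) and r) iff not q), not (((p iff p) and r) iff not q).
(((p iff p) and r) iff not q): β-rule — branch into ((p iff p) and r), not q  //  not ((p iff p) and r), not not q.
  branch 1 (add ((p iff p) and r), not q):
    ((p iff p) and r): α-rule — add (p iff p), r.
    not (((p iff p) and r) iff not q): β-rule — branch into ((p iff p) and r), not not q  //  not ((p iff p) and r), not q.
      branch 1.1 (add ((p iff p) and r), not not q):
        × closes — contains both q and not q.
      branch 1.2 (add not ((p iff p) and r), not q):
        (p iff p): β-rule — branch into p, p  //  not p, not p.
          branch 1.2.1 (add p, p):
            not ((p iff p) and r): β-rule — branch into not (p iff p)  //  not r.
              branch 1.2.1.1 (add not (p iff p)):
                not (p iff p): β-rule — branch into p, not p  //  not p, p.
                  branch 1.2.1.1.1 (add p, not p):
                    × closes — contains both p and not p.
                  branch 1.2.1.1.2 (add not p, p):
                    × closes — contains both p and not p.
              branch 1.2.1.2 (add not r):
                × closes — contains both r and not r.
          branch 1.2.2 (add not p, not p):
            not ((p iff p) and r): β-rule — branch into not (p iff p)  //  not r.
              branch 1.2.2.1 (add not (p iff p)):
                not (p iff p): β-rule — branch into p, not p  //  not p, p.
                  branch 1.2.2.1.1 (add p, not p):
                    × closes — contains both p and not p.
                  branch 1.2.2.1.2 (add not p, p):
                    × closes — contains both p and not p.
              branch 1.2.2.2 (add not r):
                × closes — contains both r and not r.
  branch 2 (add not ((p iff p) and r), not not q):
    not (((p iff p) and r) iff not q): β-rule — branch into ((p iff p) and r), not not q  //  not ((p iff p) and r), not q.
      branch 2.1 (add ((p iff p) and r), not not q):
        ((p iff p) and r): α-rule — add (p iff p), r.
        not ((p iff p) and r): β-rule — branch into not (p iff p)  //  not r.
          branch 2.1.1 (add not (p iff p)):
            (p iff p): β-rule — branch into p, p  //  not p, not p.
              branch 2.1.1.1 (add p, p):
                not (p iff p): β-rule — branch into p, not p  //  not p, p.
                  branch 2.1.1.1.1 (add p, not p):
                    × closes — contains both p and not p.
                  branch 2.1.1.1.2 (add not p, p):
                    × closes — contains both p and not p.
              branch 2.1.1.2 (add not p, not p):
                not (p iff p): β-rule — branch into p, not p  //  not p, p.
                  branch 2.1.1.2.1 (add p, not p):
                    × closes — contains both p and not p.
                  branch 2.1.1.2.2 (add not p, p):
                    × closes — contains both p and not p.
          branch 2.1.2 (add not r):
            × closes — contains both r and not r.
      branch 2.2 (add not ((p iff p) and r), not q):
        × closes — contains both q and not q.
All 13 branches close.
Every branch closed; the formula is unsatisfiable.

Unsatisfiable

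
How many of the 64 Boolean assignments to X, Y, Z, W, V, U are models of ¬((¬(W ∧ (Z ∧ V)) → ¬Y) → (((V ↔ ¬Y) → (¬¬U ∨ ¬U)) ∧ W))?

16

Initial set: {¬((¬(W ∧ (Z ∧ V)) → ¬Y) → (((V ↔ ¬Y) → (¬¬U ∨ ¬U)) ∧ W))}.
¬((¬(W ∧ (Z ∧ V)) → ¬Y) → (((V ↔ ¬Y) → (¬¬U ∨ ¬U)) ∧ W)): α-rule — add (¬(W ∧ (Z ∧ V)) → ¬Y), ¬(((V ↔ ¬Y) → (¬¬U ∨ ¬U)) ∧ W).
(¬(W ∧ (Z ∧ V)) → ¬Y): β-rule — branch into ¬¬(W ∧ (Z ∧ V))  //  ¬Y.
  branch 1 (add ¬¬(W ∧ (Z ∧ V))):
    ¬¬(W ∧ (Z ∧ V)): α-rule — add W, (Z ∧ V).
    (Z ∧ V): α-rule — add Z, V.
    ¬(((V ↔ ¬Y) → (¬¬U ∨ ¬U)) ∧ W): β-rule — branch into ¬((V ↔ ¬Y) → (¬¬U ∨ ¬U))  //  ¬W.
      branch 1.1 (add ¬((V ↔ ¬Y) → (¬¬U ∨ ¬U))):
        ¬((V ↔ ¬Y) → (¬¬U ∨ ¬U)): α-rule — add (V ↔ ¬Y), ¬(¬¬U ∨ ¬U).
        ¬(¬¬U ∨ ¬U): α-rule — add ¬¬¬U, ¬¬U.
        ¬¬¬U: drop double negation, giving ¬U.
        × closes — contains both U and ¬U.
      branch 1.2 (add ¬W):
        × closes — contains both W and ¬W.
  branch 2 (add ¬Y):
    ¬(((V ↔ ¬Y) → (¬¬U ∨ ¬U)) ∧ W): β-rule — branch into ¬((V ↔ ¬Y) → (¬¬U ∨ ¬U))  //  ¬W.
      branch 2.1 (add ¬((V ↔ ¬Y) → (¬¬U ∨ ¬U))):
        ¬((V ↔ ¬Y) → (¬¬U ∨ ¬U)): α-rule — add (V ↔ ¬Y), ¬(¬¬U ∨ ¬U).
        ¬(¬¬U ∨ ¬U): α-rule — add ¬¬¬U, ¬¬U.
        ¬¬¬U: drop double negation, giving ¬U.
        × closes — contains both U and ¬U.
      branch 2.2 (add ¬W):
        ○ open, literals {W=F, Y=F}.
3 branches closed, 1 open.
Each open branch fixes some atoms; the unmentioned ones are free. Counting distinct full assignments: branch {W=F, Y=F} (X, Z, V, U) contributes 16 new. Total: 16.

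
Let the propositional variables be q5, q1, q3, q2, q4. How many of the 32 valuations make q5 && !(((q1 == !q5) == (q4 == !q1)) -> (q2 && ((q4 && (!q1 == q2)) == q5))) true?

Initial set: {(q5 && !(((q1 == !q5) == (q4 == !q1)) -> (q2 && ((q4 && (!q1 == q2)) == q5))))}.
(q5 && !(((q1 == !q5) == (q4 == !q1)) -> (q2 && ((q4 && (!q1 == q2)) == q5)))): α-rule — add q5, !(((q1 == !q5) == (q4 == !q1)) -> (q2 && ((q4 && (!q1 == q2)) == q5))).
!(((q1 == !q5) == (q4 == !q1)) -> (q2 && ((q4 && (!q1 == q2)) == q5))): α-rule — add ((q1 == !q5) == (q4 == !q1)), !(q2 && ((q4 && (!q1 == q2)) == q5)).
((q1 == !q5) == (q4 == !q1)): β-rule — branch into (q1 == !q5), (q4 == !q1)  //  !(q1 == !q5), !(q4 == !q1).
  branch 1 (add (q1 == !q5), (q4 == !q1)):
    !(q2 && ((q4 && (!q1 == q2)) == q5)): β-rule — branch into !q2  //  !((q4 && (!q1 == q2)) == q5).
      branch 1.1 (add !q2):
        (q1 == !q5): β-rule — branch into q1, !q5  //  !q1, !!q5.
          branch 1.1.1 (add q1, !q5):
            × closes — contains both q5 and !q5.
          branch 1.1.2 (add !q1, !!q5):
            (q4 == !q1): β-rule — branch into q4, !q1  //  !q4, !!q1.
              branch 1.1.2.1 (add q4, !q1):
                ○ open, literals {q1=0, q2=0, q4=1, q5=1}.
              branch 1.1.2.2 (add !q4, !!q1):
                × closes — contains both q1 and !q1.
      branch 1.2 (add !((q4 && (!q1 == q2)) == q5)):
        (q1 == !q5): β-rule — branch into q1, !q5  //  !q1, !!q5.
          branch 1.2.1 (add q1, !q5):
            × closes — contains both q5 and !q5.
          branch 1.2.2 (add !q1, !!q5):
            (q4 == !q1): β-rule — branch into q4, !q1  //  !q4, !!q1.
              branch 1.2.2.1 (add q4, !q1):
                !((q4 && (!q1 == q2)) == q5): β-rule — branch into (q4 && (!q1 == q2)), !q5  //  !(q4 && (!q1 == q2)), q5.
                  branch 1.2.2.1.1 (add (q4 && (!q1 == q2)), !q5):
                    × closes — contains both q5 and !q5.
                  branch 1.2.2.1.2 (add !(q4 && (!q1 == q2)), q5):
                    !(q4 && (!q1 == q2)): β-rule — branch into !q4  //  !(!q1 == q2).
                      branch 1.2.2.1.2.1 (add !q4):
                        × closes — contains both q4 and !q4.
                      branch 1.2.2.1.2.2 (add !(!q1 == q2)):
                        !(!q1 == q2): β-rule — branch into !q1, !q2  //  !!q1, q2.
                          branch 1.2.2.1.2.2.1 (add !q1, !q2):
                            ○ open, literals {q1=0, q2=0, q4=1, q5=1}.
                          branch 1.2.2.1.2.2.2 (add !!q1, q2):
                            × closes — contains both q1 and !q1.
              branch 1.2.2.2 (add !q4, !!q1):
                × closes — contains both q1 and !q1.
  branch 2 (add !(q1 == !q5), !(q4 == !q1)):
    !(q2 && ((q4 && (!q1 == q2)) == q5)): β-rule — branch into !q2  //  !((q4 && (!q1 == q2)) == q5).
      branch 2.1 (add !q2):
        !(q1 == !q5): β-rule — branch into q1, !!q5  //  !q1, !q5.
          branch 2.1.1 (add q1, !!q5):
            !(q4 == !q1): β-rule — branch into q4, !!q1  //  !q4, !q1.
              branch 2.1.1.1 (add q4, !!q1):
                ○ open, literals {q1=1, q2=0, q4=1, q5=1}.
              branch 2.1.1.2 (add !q4, !q1):
                × closes — contains both q1 and !q1.
          branch 2.1.2 (add !q1, !q5):
            × closes — contains both q5 and !q5.
      branch 2.2 (add !((q4 && (!q1 == q2)) == q5)):
        !(q1 == !q5): β-rule — branch into q1, !!q5  //  !q1, !q5.
          branch 2.2.1 (add q1, !!q5):
            !(q4 == !q1): β-rule — branch into q4, !!q1  //  !q4, !q1.
              branch 2.2.1.1 (add q4, !!q1):
                !((q4 && (!q1 == q2)) == q5): β-rule — branch into (q4 && (!q1 == q2)), !q5  //  !(q4 && (!q1 == q2)), q5.
                  branch 2.2.1.1.1 (add (q4 && (!q1 == q2)), !q5):
                    × closes — contains both q5 and !q5.
                  branch 2.2.1.1.2 (add !(q4 && (!q1 == q2)), q5):
                    !(q4 && (!q1 == q2)): β-rule — branch into !q4  //  !(!q1 == q2).
                      branch 2.2.1.1.2.1 (add !q4):
                        × closes — contains both q4 and !q4.
                      branch 2.2.1.1.2.2 (add !(!q1 == q2)):
                        !(!q1 == q2): β-rule — branch into !q1, !q2  //  !!q1, q2.
                          branch 2.2.1.1.2.2.1 (add !q1, !q2):
                            × closes — contains both q1 and !q1.
                          branch 2.2.1.1.2.2.2 (add !!q1, q2):
                            ○ open, literals {q1=1, q2=1, q4=1, q5=1}.
              branch 2.2.1.2 (add !q4, !q1):
                × closes — contains both q1 and !q1.
          branch 2.2.2 (add !q1, !q5):
            × closes — contains both q5 and !q5.
14 branches closed, 4 open.
Each open branch fixes some atoms; the unmentioned ones are free. Counting distinct full assignments: branch {q1=0, q2=0, q4=1, q5=1} (q3) contributes 2 new; branch {q1=0, q2=0, q4=1, q5=1} (q3) contributes 0 new; branch {q1=1, q2=0, q4=1, q5=1} (q3) contributes 2 new; branch {q1=1, q2=1, q4=1, q5=1} (q3) contributes 2 new. Total: 6.

6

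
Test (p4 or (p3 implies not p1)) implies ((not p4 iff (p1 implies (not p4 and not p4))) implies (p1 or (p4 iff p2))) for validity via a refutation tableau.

Not valid

Assume the negation and expand:
Initial set: {F ((p4 or (p3 implies not p1)) implies ((not p4 iff (p1 implies (not p4 and not p4))) implies (p1 or (p4 iff p2))))}.
F ((p4 or (p3 implies not p1)) implies ((not p4 iff (p1 implies (not p4 and not p4))) implies (p1 or (p4 iff p2)))): α-rule — add T (p4 or (p3 implies not p1)), F ((not p4 iff (p1 implies (not p4 and not p4))) implies (p1 or (p4 iff p2))).
F ((not p4 iff (p1 implies (not p4 and not p4))) implies (p1 or (p4 iff p2))): α-rule — add T (not p4 iff (p1 implies (not p4 and not p4))), F (p1 or (p4 iff p2)).
F (p1 or (p4 iff p2)): α-rule — add F p1, F (p4 iff p2).
T (p4 or (p3 implies not p1)): β-rule — branch into T p4  //  T (p3 implies not p1).
  branch 1 (add T p4):
    T (not p4 iff (p1 implies (not p4 and not p4))): β-rule — branch into T not p4, T (p1 implies (not p4 and not p4))  //  F not p4, F (p1 implies (not p4 and not p4)).
      branch 1.1 (add T not p4, T (p1 implies (not p4 and not p4))):
        × closes — contains both p4 and not p4.
      branch 1.2 (add F not p4, F (p1 implies (not p4 and not p4))):
        F (p1 implies (not p4 and not p4)): α-rule — add T p1, F (not p4 and not p4).
        × closes — contains both p1 and not p1.
  branch 2 (add T (p3 implies not p1)):
    T (not p4 iff (p1 implies (not p4 and not p4))): β-rule — branch into T not p4, T (p1 implies (not p4 and not p4))  //  F not p4, F (p1 implies (not p4 and not p4)).
      branch 2.1 (add T not p4, T (p1 implies (not p4 and not p4))):
        F (p4 iff p2): β-rule — branch into T p4, F p2  //  F p4, T p2.
          branch 2.1.1 (add T p4, F p2):
            × closes — contains both p4 and not p4.
          branch 2.1.2 (add F p4, T p2):
            T (p3 implies not p1): β-rule — branch into F p3  //  T not p1.
              branch 2.1.2.1 (add F p3):
                T (p1 implies (not p4 and not p4)): β-rule — branch into F p1  //  T (not p4 and not p4).
                  branch 2.1.2.1.1 (add F p1):
                    ○ open, literals {p1=false, p2=true, p3=false, p4=false}.
                  branch 2.1.2.1.2 (add T (not p4 and not p4)):
                    T (not p4 and not p4): α-rule — add T not p4, T not p4.
                    ○ open, literals {p1=false, p2=true, p3=false, p4=false}.
              branch 2.1.2.2 (add T not p1):
                T (p1 implies (not p4 and not p4)): β-rule — branch into F p1  //  T (not p4 and not p4).
                  branch 2.1.2.2.1 (add F p1):
                    ○ open, literals {p1=false, p2=true, p4=false}.
                  branch 2.1.2.2.2 (add T (not p4 and not p4)):
                    T (not p4 and not p4): α-rule — add T not p4, T not p4.
                    ○ open, literals {p1=false, p2=true, p4=false}.
      branch 2.2 (add F not p4, F (p1 implies (not p4 and not p4))):
        F (p1 implies (not p4 and not p4)): α-rule — add T p1, F (not p4 and not p4).
        × closes — contains both p1 and not p1.
4 branches closed, 4 open.
An open branch gives a countermodel: p1=false, p2=true, p3=false, p4=false (unmentioned atoms arbitrary); under it the original formula is false.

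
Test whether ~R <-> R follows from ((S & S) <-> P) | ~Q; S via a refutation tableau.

No

Initial set: {T (((S & S) <-> P) | ~Q); T S; F (~R <-> R)}.
T (((S & S) <-> P) | ~Q): β-rule — branch into T ((S & S) <-> P)  //  T ~Q.
  branch 1 (add T ((S & S) <-> P)):
    F (~R <-> R): β-rule — branch into T ~R, F R  //  F ~R, T R.
      branch 1.1 (add T ~R, F R):
        T ((S & S) <-> P): β-rule — branch into T (S & S), T P  //  F (S & S), F P.
          branch 1.1.1 (add T (S & S), T P):
            T (S & S): α-rule — add T S, T S.
            ○ open, literals {P=1, R=0, S=1}.
          branch 1.1.2 (add F (S & S), F P):
            F (S & S): β-rule — branch into F S  //  F S.
              branch 1.1.2.1 (add F S):
                × closes — contains both S and ~S.
              branch 1.1.2.2 (add F S):
                × closes — contains both S and ~S.
      branch 1.2 (add F ~R, T R):
        T ((S & S) <-> P): β-rule — branch into T (S & S), T P  //  F (S & S), F P.
          branch 1.2.1 (add T (S & S), T P):
            T (S & S): α-rule — add T S, T S.
            ○ open, literals {P=1, R=1, S=1}.
          branch 1.2.2 (add F (S & S), F P):
            F (S & S): β-rule — branch into F S  //  F S.
              branch 1.2.2.1 (add F S):
                × closes — contains both S and ~S.
              branch 1.2.2.2 (add F S):
                × closes — contains both S and ~S.
  branch 2 (add T ~Q):
    F (~R <-> R): β-rule — branch into T ~R, F R  //  F ~R, T R.
      branch 2.1 (add T ~R, F R):
        ○ open, literals {Q=0, R=0, S=1}.
      branch 2.2 (add F ~R, T R):
        ○ open, literals {Q=0, R=1, S=1}.
4 branches closed, 4 open.
An open branch gives a countermodel: P=1, R=0, S=1 (unmentioned atoms arbitrary); the premises hold there but the conclusion fails.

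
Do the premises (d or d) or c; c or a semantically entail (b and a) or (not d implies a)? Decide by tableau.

No

Initial set: {((d or d) or c); (c or a); not ((b and a) or (not d implies a))}.
not ((b and a) or (not d implies a)): α-rule — add not (b and a), not (not d implies a).
not (not d implies a): α-rule — add not d, not a.
((d or d) or c): β-rule — branch into (d or d)  //  c.
  branch 1 (add (d or d)):
    (c or a): β-rule — branch into c  //  a.
      branch 1.1 (add c):
        not (b and a): β-rule — branch into not b  //  not a.
          branch 1.1.1 (add not b):
            (d or d): β-rule — branch into d  //  d.
              branch 1.1.1.1 (add d):
                × closes — contains both d and not d.
              branch 1.1.1.2 (add d):
                × closes — contains both d and not d.
          branch 1.1.2 (add not a):
            (d or d): β-rule — branch into d  //  d.
              branch 1.1.2.1 (add d):
                × closes — contains both d and not d.
              branch 1.1.2.2 (add d):
                × closes — contains both d and not d.
      branch 1.2 (add a):
        × closes — contains both a and not a.
  branch 2 (add c):
    (c or a): β-rule — branch into c  //  a.
      branch 2.1 (add c):
        not (b and a): β-rule — branch into not b  //  not a.
          branch 2.1.1 (add not b):
            ○ open, literals {a=F, b=F, c=T, d=F}.
          branch 2.1.2 (add not a):
            ○ open, literals {a=F, c=T, d=F}.
      branch 2.2 (add a):
        × closes — contains both a and not a.
6 branches closed, 2 open.
An open branch gives a countermodel: a=F, b=F, c=T, d=F (unmentioned atoms arbitrary); the premises hold there but the conclusion fails.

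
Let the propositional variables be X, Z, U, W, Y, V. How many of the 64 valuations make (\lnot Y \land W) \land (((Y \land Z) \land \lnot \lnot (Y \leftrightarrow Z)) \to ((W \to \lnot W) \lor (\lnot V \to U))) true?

Initial set: {((\lnot Y \land W) \land (((Y \land Z) \land \lnot \lnot (Y \leftrightarrow Z)) \to ((W \to \lnot W) \lor (\lnot V \to U))))}.
((\lnot Y \land W) \land (((Y \land Z) \land \lnot \lnot (Y \leftrightarrow Z)) \to ((W \to \lnot W) \lor (\lnot V \to U)))): α-rule — add (\lnot Y \land W), (((Y \land Z) \land \lnot \lnot (Y \leftrightarrow Z)) \to ((W \to \lnot W) \lor (\lnot V \to U))).
(\lnot Y \land W): α-rule — add \lnot Y, W.
(((Y \land Z) \land \lnot \lnot (Y \leftrightarrow Z)) \to ((W \to \lnot W) \lor (\lnot V \to U))): β-rule — branch into \lnot ((Y \land Z) \land \lnot \lnot (Y \leftrightarrow Z))  //  ((W \to \lnot W) \lor (\lnot V \to U)).
  branch 1 (add \lnot ((Y \land Z) \land \lnot \lnot (Y \leftrightarrow Z))):
    \lnot ((Y \land Z) \land \lnot \lnot (Y \leftrightarrow Z)): β-rule — branch into \lnot (Y \land Z)  //  \lnot \lnot \lnot (Y \leftrightarrow Z).
      branch 1.1 (add \lnot (Y \land Z)):
        \lnot (Y \land Z): β-rule — branch into \lnot Y  //  \lnot Z.
          branch 1.1.1 (add \lnot Y):
            ○ open, literals {W=true, Y=false}.
          branch 1.1.2 (add \lnot Z):
            ○ open, literals {W=true, Y=false, Z=false}.
      branch 1.2 (add \lnot \lnot \lnot (Y \leftrightarrow Z)):
        \lnot \lnot \lnot (Y \leftrightarrow Z): drop double negation, giving \lnot (Y \leftrightarrow Z).
        \lnot (Y \leftrightarrow Z): β-rule — branch into Y, \lnot Z  //  \lnot Y, Z.
          branch 1.2.1 (add Y, \lnot Z):
            × closes — contains both Y and \lnot Y.
          branch 1.2.2 (add \lnot Y, Z):
            ○ open, literals {W=true, Y=false, Z=true}.
  branch 2 (add ((W \to \lnot W) \lor (\lnot V \to U))):
    ((W \to \lnot W) \lor (\lnot V \to U)): β-rule — branch into (W \to \lnot W)  //  (\lnot V \to U).
      branch 2.1 (add (W \to \lnot W)):
        (W \to \lnot W): β-rule — branch into \lnot W  //  \lnot W.
          branch 2.1.1 (add \lnot W):
            × closes — contains both W and \lnot W.
          branch 2.1.2 (add \lnot W):
            × closes — contains both W and \lnot W.
      branch 2.2 (add (\lnot V \to U)):
        (\lnot V \to U): β-rule — branch into \lnot \lnot V  //  U.
          branch 2.2.1 (add \lnot \lnot V):
            ○ open, literals {V=true, W=true, Y=false}.
          branch 2.2.2 (add U):
            ○ open, literals {U=true, W=true, Y=false}.
3 branches closed, 5 open.
Each open branch fixes some atoms; the unmentioned ones are free. Counting distinct full assignments: branch {W=true, Y=false} (X, Z, U, V) contributes 16 new; branch {W=true, Y=false, Z=false} (X, U, V) contributes 0 new; branch {W=true, Y=false, Z=true} (X, U, V) contributes 0 new; branch {V=true, W=true, Y=false} (X, Z, U) contributes 0 new; branch {U=true, W=true, Y=false} (X, Z, V) contributes 0 new. Total: 16.

16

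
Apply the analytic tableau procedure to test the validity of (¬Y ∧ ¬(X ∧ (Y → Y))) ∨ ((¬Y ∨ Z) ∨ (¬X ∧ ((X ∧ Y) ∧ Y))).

Not valid

Assume the negation and expand:
Initial set: {¬((¬Y ∧ ¬(X ∧ (Y → Y))) ∨ ((¬Y ∨ Z) ∨ (¬X ∧ ((X ∧ Y) ∧ Y))))}.
¬((¬Y ∧ ¬(X ∧ (Y → Y))) ∨ ((¬Y ∨ Z) ∨ (¬X ∧ ((X ∧ Y) ∧ Y)))): α-rule — add ¬(¬Y ∧ ¬(X ∧ (Y → Y))), ¬((¬Y ∨ Z) ∨ (¬X ∧ ((X ∧ Y) ∧ Y))).
¬((¬Y ∨ Z) ∨ (¬X ∧ ((X ∧ Y) ∧ Y))): α-rule — add ¬(¬Y ∨ Z), ¬(¬X ∧ ((X ∧ Y) ∧ Y)).
¬(¬Y ∨ Z): α-rule — add ¬¬Y, ¬Z.
¬(¬Y ∧ ¬(X ∧ (Y → Y))): β-rule — branch into ¬¬Y  //  ¬¬(X ∧ (Y → Y)).
  branch 1 (add ¬¬Y):
    ¬(¬X ∧ ((X ∧ Y) ∧ Y)): β-rule — branch into ¬¬X  //  ¬((X ∧ Y) ∧ Y).
      branch 1.1 (add ¬¬X):
        ○ open, literals {X=true, Y=true, Z=false}.
      branch 1.2 (add ¬((X ∧ Y) ∧ Y)):
        ¬((X ∧ Y) ∧ Y): β-rule — branch into ¬(X ∧ Y)  //  ¬Y.
          branch 1.2.1 (add ¬(X ∧ Y)):
            ¬(X ∧ Y): β-rule — branch into ¬X  //  ¬Y.
              branch 1.2.1.1 (add ¬X):
                ○ open, literals {X=false, Y=true, Z=false}.
              branch 1.2.1.2 (add ¬Y):
                × closes — contains both Y and ¬Y.
          branch 1.2.2 (add ¬Y):
            × closes — contains both Y and ¬Y.
  branch 2 (add ¬¬(X ∧ (Y → Y))):
    ¬¬(X ∧ (Y → Y)): α-rule — add X, (Y → Y).
    ¬(¬X ∧ ((X ∧ Y) ∧ Y)): β-rule — branch into ¬¬X  //  ¬((X ∧ Y) ∧ Y).
      branch 2.1 (add ¬¬X):
        (Y → Y): β-rule — branch into ¬Y  //  Y.
          branch 2.1.1 (add ¬Y):
            × closes — contains both Y and ¬Y.
          branch 2.1.2 (add Y):
            ○ open, literals {X=true, Y=true, Z=false}.
      branch 2.2 (add ¬((X ∧ Y) ∧ Y)):
        (Y → Y): β-rule — branch into ¬Y  //  Y.
          branch 2.2.1 (add ¬Y):
            × closes — contains both Y and ¬Y.
          branch 2.2.2 (add Y):
            ¬((X ∧ Y) ∧ Y): β-rule — branch into ¬(X ∧ Y)  //  ¬Y.
              branch 2.2.2.1 (add ¬(X ∧ Y)):
                ¬(X ∧ Y): β-rule — branch into ¬X  //  ¬Y.
                  branch 2.2.2.1.1 (add ¬X):
                    × closes — contains both X and ¬X.
                  branch 2.2.2.1.2 (add ¬Y):
                    × closes — contains both Y and ¬Y.
              branch 2.2.2.2 (add ¬Y):
                × closes — contains both Y and ¬Y.
7 branches closed, 3 open.
An open branch gives a countermodel: X=true, Y=true, Z=false (unmentioned atoms arbitrary); under it the original formula is false.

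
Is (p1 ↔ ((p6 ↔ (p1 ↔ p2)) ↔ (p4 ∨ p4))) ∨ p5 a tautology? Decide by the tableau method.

Not valid

Assume the negation and expand:
Initial set: {¬((p1 ↔ ((p6 ↔ (p1 ↔ p2)) ↔ (p4 ∨ p4))) ∨ p5)}.
¬((p1 ↔ ((p6 ↔ (p1 ↔ p2)) ↔ (p4 ∨ p4))) ∨ p5): α-rule — add ¬(p1 ↔ ((p6 ↔ (p1 ↔ p2)) ↔ (p4 ∨ p4))), ¬p5.
¬(p1 ↔ ((p6 ↔ (p1 ↔ p2)) ↔ (p4 ∨ p4))): β-rule — branch into p1, ¬((p6 ↔ (p1 ↔ p2)) ↔ (p4 ∨ p4))  //  ¬p1, ((p6 ↔ (p1 ↔ p2)) ↔ (p4 ∨ p4)).
  branch 1 (add p1, ¬((p6 ↔ (p1 ↔ p2)) ↔ (p4 ∨ p4))):
    ¬((p6 ↔ (p1 ↔ p2)) ↔ (p4 ∨ p4)): β-rule — branch into (p6 ↔ (p1 ↔ p2)), ¬(p4 ∨ p4)  //  ¬(p6 ↔ (p1 ↔ p2)), (p4 ∨ p4).
      branch 1.1 (add (p6 ↔ (p1 ↔ p2)), ¬(p4 ∨ p4)):
        ¬(p4 ∨ p4): α-rule — add ¬p4, ¬p4.
        (p6 ↔ (p1 ↔ p2)): β-rule — branch into p6, (p1 ↔ p2)  //  ¬p6, ¬(p1 ↔ p2).
          branch 1.1.1 (add p6, (p1 ↔ p2)):
            (p1 ↔ p2): β-rule — branch into p1, p2  //  ¬p1, ¬p2.
              branch 1.1.1.1 (add p1, p2):
                ○ open, literals {p1=1, p2=1, p4=0, p5=0, p6=1}.
              branch 1.1.1.2 (add ¬p1, ¬p2):
                × closes — contains both p1 and ¬p1.
          branch 1.1.2 (add ¬p6, ¬(p1 ↔ p2)):
            ¬(p1 ↔ p2): β-rule — branch into p1, ¬p2  //  ¬p1, p2.
              branch 1.1.2.1 (add p1, ¬p2):
                ○ open, literals {p1=1, p2=0, p4=0, p5=0, p6=0}.
              branch 1.1.2.2 (add ¬p1, p2):
                × closes — contains both p1 and ¬p1.
      branch 1.2 (add ¬(p6 ↔ (p1 ↔ p2)), (p4 ∨ p4)):
        ¬(p6 ↔ (p1 ↔ p2)): β-rule — branch into p6, ¬(p1 ↔ p2)  //  ¬p6, (p1 ↔ p2).
          branch 1.2.1 (add p6, ¬(p1 ↔ p2)):
            (p4 ∨ p4): β-rule — branch into p4  //  p4.
              branch 1.2.1.1 (add p4):
                ¬(p1 ↔ p2): β-rule — branch into p1, ¬p2  //  ¬p1, p2.
                  branch 1.2.1.1.1 (add p1, ¬p2):
                    ○ open, literals {p1=1, p2=0, p4=1, p5=0, p6=1}.
                  branch 1.2.1.1.2 (add ¬p1, p2):
                    × closes — contains both p1 and ¬p1.
              branch 1.2.1.2 (add p4):
                ¬(p1 ↔ p2): β-rule — branch into p1, ¬p2  //  ¬p1, p2.
                  branch 1.2.1.2.1 (add p1, ¬p2):
                    ○ open, literals {p1=1, p2=0, p4=1, p5=0, p6=1}.
                  branch 1.2.1.2.2 (add ¬p1, p2):
                    × closes — contains both p1 and ¬p1.
          branch 1.2.2 (add ¬p6, (p1 ↔ p2)):
            (p4 ∨ p4): β-rule — branch into p4  //  p4.
              branch 1.2.2.1 (add p4):
                (p1 ↔ p2): β-rule — branch into p1, p2  //  ¬p1, ¬p2.
                  branch 1.2.2.1.1 (add p1, p2):
                    ○ open, literals {p1=1, p2=1, p4=1, p5=0, p6=0}.
                  branch 1.2.2.1.2 (add ¬p1, ¬p2):
                    × closes — contains both p1 and ¬p1.
              branch 1.2.2.2 (add p4):
                (p1 ↔ p2): β-rule — branch into p1, p2  //  ¬p1, ¬p2.
                  branch 1.2.2.2.1 (add p1, p2):
                    ○ open, literals {p1=1, p2=1, p4=1, p5=0, p6=0}.
                  branch 1.2.2.2.2 (add ¬p1, ¬p2):
                    × closes — contains both p1 and ¬p1.
  branch 2 (add ¬p1, ((p6 ↔ (p1 ↔ p2)) ↔ (p4 ∨ p4))):
    ((p6 ↔ (p1 ↔ p2)) ↔ (p4 ∨ p4)): β-rule — branch into (p6 ↔ (p1 ↔ p2)), (p4 ∨ p4)  //  ¬(p6 ↔ (p1 ↔ p2)), ¬(p4 ∨ p4).
      branch 2.1 (add (p6 ↔ (p1 ↔ p2)), (p4 ∨ p4)):
        (p6 ↔ (p1 ↔ p2)): β-rule — branch into p6, (p1 ↔ p2)  //  ¬p6, ¬(p1 ↔ p2).
          branch 2.1.1 (add p6, (p1 ↔ p2)):
            (p4 ∨ p4): β-rule — branch into p4  //  p4.
              branch 2.1.1.1 (add p4):
                (p1 ↔ p2): β-rule — branch into p1, p2  //  ¬p1, ¬p2.
                  branch 2.1.1.1.1 (add p1, p2):
                    × closes — contains both p1 and ¬p1.
                  branch 2.1.1.1.2 (add ¬p1, ¬p2):
                    ○ open, literals {p1=0, p2=0, p4=1, p5=0, p6=1}.
              branch 2.1.1.2 (add p4):
                (p1 ↔ p2): β-rule — branch into p1, p2  //  ¬p1, ¬p2.
                  branch 2.1.1.2.1 (add p1, p2):
                    × closes — contains both p1 and ¬p1.
                  branch 2.1.1.2.2 (add ¬p1, ¬p2):
                    ○ open, literals {p1=0, p2=0, p4=1, p5=0, p6=1}.
          branch 2.1.2 (add ¬p6, ¬(p1 ↔ p2)):
            (p4 ∨ p4): β-rule — branch into p4  //  p4.
              branch 2.1.2.1 (add p4):
                ¬(p1 ↔ p2): β-rule — branch into p1, ¬p2  //  ¬p1, p2.
                  branch 2.1.2.1.1 (add p1, ¬p2):
                    × closes — contains both p1 and ¬p1.
                  branch 2.1.2.1.2 (add ¬p1, p2):
                    ○ open, literals {p1=0, p2=1, p4=1, p5=0, p6=0}.
              branch 2.1.2.2 (add p4):
                ¬(p1 ↔ p2): β-rule — branch into p1, ¬p2  //  ¬p1, p2.
                  branch 2.1.2.2.1 (add p1, ¬p2):
                    × closes — contains both p1 and ¬p1.
                  branch 2.1.2.2.2 (add ¬p1, p2):
                    ○ open, literals {p1=0, p2=1, p4=1, p5=0, p6=0}.
      branch 2.2 (add ¬(p6 ↔ (p1 ↔ p2)), ¬(p4 ∨ p4)):
        ¬(p4 ∨ p4): α-rule — add ¬p4, ¬p4.
        ¬(p6 ↔ (p1 ↔ p2)): β-rule — branch into p6, ¬(p1 ↔ p2)  //  ¬p6, (p1 ↔ p2).
          branch 2.2.1 (add p6, ¬(p1 ↔ p2)):
            ¬(p1 ↔ p2): β-rule — branch into p1, ¬p2  //  ¬p1, p2.
              branch 2.2.1.1 (add p1, ¬p2):
                × closes — contains both p1 and ¬p1.
              branch 2.2.1.2 (add ¬p1, p2):
                ○ open, literals {p1=0, p2=1, p4=0, p5=0, p6=1}.
          branch 2.2.2 (add ¬p6, (p1 ↔ p2)):
            (p1 ↔ p2): β-rule — branch into p1, p2  //  ¬p1, ¬p2.
              branch 2.2.2.1 (add p1, p2):
                × closes — contains both p1 and ¬p1.
              branch 2.2.2.2 (add ¬p1, ¬p2):
                ○ open, literals {p1=0, p2=0, p4=0, p5=0, p6=0}.
12 branches closed, 12 open.
An open branch gives a countermodel: p1=1, p2=1, p4=0, p5=0, p6=1 (unmentioned atoms arbitrary); under it the original formula is false.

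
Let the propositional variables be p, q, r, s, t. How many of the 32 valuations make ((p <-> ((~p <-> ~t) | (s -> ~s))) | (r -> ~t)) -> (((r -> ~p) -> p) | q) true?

Initial set: {(((p <-> ((~p <-> ~t) | (s -> ~s))) | (r -> ~t)) -> (((r -> ~p) -> p) | q))}.
(((p <-> ((~p <-> ~t) | (s -> ~s))) | (r -> ~t)) -> (((r -> ~p) -> p) | q)): β-rule — branch into ~((p <-> ((~p <-> ~t) | (s -> ~s))) | (r -> ~t))  //  (((r -> ~p) -> p) | q).
  branch 1 (add ~((p <-> ((~p <-> ~t) | (s -> ~s))) | (r -> ~t))):
    ~((p <-> ((~p <-> ~t) | (s -> ~s))) | (r -> ~t)): α-rule — add ~(p <-> ((~p <-> ~t) | (s -> ~s))), ~(r -> ~t).
    ~(r -> ~t): α-rule — add r, ~~t.
    ~(p <-> ((~p <-> ~t) | (s -> ~s))): β-rule — branch into p, ~((~p <-> ~t) | (s -> ~s))  //  ~p, ((~p <-> ~t) | (s -> ~s)).
      branch 1.1 (add p, ~((~p <-> ~t) | (s -> ~s))):
        ~((~p <-> ~t) | (s -> ~s)): α-rule — add ~(~p <-> ~t), ~(s -> ~s).
        ~(s -> ~s): α-rule — add s, ~~s.
        ~(~p <-> ~t): β-rule — branch into ~p, ~~t  //  ~~p, ~t.
          branch 1.1.1 (add ~p, ~~t):
            × closes — contains both p and ~p.
          branch 1.1.2 (add ~~p, ~t):
            × closes — contains both t and ~t.
      branch 1.2 (add ~p, ((~p <-> ~t) | (s -> ~s))):
        ((~p <-> ~t) | (s -> ~s)): β-rule — branch into (~p <-> ~t)  //  (s -> ~s).
          branch 1.2.1 (add (~p <-> ~t)):
            (~p <-> ~t): β-rule — branch into ~p, ~t  //  ~~p, ~~t.
              branch 1.2.1.1 (add ~p, ~t):
                × closes — contains both t and ~t.
              branch 1.2.1.2 (add ~~p, ~~t):
                × closes — contains both p and ~p.
          branch 1.2.2 (add (s -> ~s)):
            (s -> ~s): β-rule — branch into ~s  //  ~s.
              branch 1.2.2.1 (add ~s):
                ○ open, literals {p=F, r=T, s=F, t=T}.
              branch 1.2.2.2 (add ~s):
                ○ open, literals {p=F, r=T, s=F, t=T}.
  branch 2 (add (((r -> ~p) -> p) | q)):
    (((r -> ~p) -> p) | q): β-rule — branch into ((r -> ~p) -> p)  //  q.
      branch 2.1 (add ((r -> ~p) -> p)):
        ((r -> ~p) -> p): β-rule — branch into ~(r -> ~p)  //  p.
          branch 2.1.1 (add ~(r -> ~p)):
            ~(r -> ~p): α-rule — add r, ~~p.
            ○ open, literals {p=T, r=T}.
          branch 2.1.2 (add p):
            ○ open, literals {p=T}.
      branch 2.2 (add q):
        ○ open, literals {q=T}.
4 branches closed, 5 open.
Each open branch fixes some atoms; the unmentioned ones are free. Counting distinct full assignments: branch {p=F, r=T, s=F, t=T} (q) contributes 2 new; branch {p=F, r=T, s=F, t=T} (q) contributes 0 new; branch {p=T, r=T} (q, s, t) contributes 8 new; branch {p=T} (q, r, s, t) contributes 8 new; branch {q=T} (p, r, s, t) contributes 7 new. Total: 25.

25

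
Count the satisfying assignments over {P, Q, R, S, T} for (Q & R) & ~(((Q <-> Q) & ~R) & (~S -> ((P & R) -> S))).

Initial set: {((Q & R) & ~(((Q <-> Q) & ~R) & (~S -> ((P & R) -> S))))}.
((Q & R) & ~(((Q <-> Q) & ~R) & (~S -> ((P & R) -> S)))): α-rule — add (Q & R), ~(((Q <-> Q) & ~R) & (~S -> ((P & R) -> S))).
(Q & R): α-rule — add Q, R.
~(((Q <-> Q) & ~R) & (~S -> ((P & R) -> S))): β-rule — branch into ~((Q <-> Q) & ~R)  //  ~(~S -> ((P & R) -> S)).
  branch 1 (add ~((Q <-> Q) & ~R)):
    ~((Q <-> Q) & ~R): β-rule — branch into ~(Q <-> Q)  //  ~~R.
      branch 1.1 (add ~(Q <-> Q)):
        ~(Q <-> Q): β-rule — branch into Q, ~Q  //  ~Q, Q.
          branch 1.1.1 (add Q, ~Q):
            × closes — contains both Q and ~Q.
          branch 1.1.2 (add ~Q, Q):
            × closes — contains both Q and ~Q.
      branch 1.2 (add ~~R):
        ○ open, literals {Q=T, R=T}.
  branch 2 (add ~(~S -> ((P & R) -> S))):
    ~(~S -> ((P & R) -> S)): α-rule — add ~S, ~((P & R) -> S).
    ~((P & R) -> S): α-rule — add (P & R), ~S.
    (P & R): α-rule — add P, R.
    ○ open, literals {P=T, Q=T, R=T, S=F}.
2 branches closed, 2 open.
Each open branch fixes some atoms; the unmentioned ones are free. Counting distinct full assignments: branch {Q=T, R=T} (P, S, T) contributes 8 new; branch {P=T, Q=T, R=T, S=F} (T) contributes 0 new. Total: 8.

8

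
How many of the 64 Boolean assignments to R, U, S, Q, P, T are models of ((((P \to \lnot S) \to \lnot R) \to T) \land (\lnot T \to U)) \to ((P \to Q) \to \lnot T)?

Initial set: {(((((P \to \lnot S) \to \lnot R) \to T) \land (\lnot T \to U)) \to ((P \to Q) \to \lnot T))}.
(((((P \to \lnot S) \to \lnot R) \to T) \land (\lnot T \to U)) \to ((P \to Q) \to \lnot T)): β-rule — branch into \lnot ((((P \to \lnot S) \to \lnot R) \to T) \land (\lnot T \to U))  //  ((P \to Q) \to \lnot T).
  branch 1 (add \lnot ((((P \to \lnot S) \to \lnot R) \to T) \land (\lnot T \to U))):
    \lnot ((((P \to \lnot S) \to \lnot R) \to T) \land (\lnot T \to U)): β-rule — branch into \lnot (((P \to \lnot S) \to \lnot R) \to T)  //  \lnot (\lnot T \to U).
      branch 1.1 (add \lnot (((P \to \lnot S) \to \lnot R) \to T)):
        \lnot (((P \to \lnot S) \to \lnot R) \to T): α-rule — add ((P \to \lnot S) \to \lnot R), \lnot T.
        ((P \to \lnot S) \to \lnot R): β-rule — branch into \lnot (P \to \lnot S)  //  \lnot R.
          branch 1.1.1 (add \lnot (P \to \lnot S)):
            \lnot (P \to \lnot S): α-rule — add P, \lnot \lnot S.
            ○ open, literals {P=T, S=T, T=F}.
          branch 1.1.2 (add \lnot R):
            ○ open, literals {R=F, T=F}.
      branch 1.2 (add \lnot (\lnot T \to U)):
        \lnot (\lnot T \to U): α-rule — add \lnot T, \lnot U.
        ○ open, literals {T=F, U=F}.
  branch 2 (add ((P \to Q) \to \lnot T)):
    ((P \to Q) \to \lnot T): β-rule — branch into \lnot (P \to Q)  //  \lnot T.
      branch 2.1 (add \lnot (P \to Q)):
        \lnot (P \to Q): α-rule — add P, \lnot Q.
        ○ open, literals {P=T, Q=F}.
      branch 2.2 (add \lnot T):
        ○ open, literals {T=F}.
0 branches closed, 5 open.
Each open branch fixes some atoms; the unmentioned ones are free. Counting distinct full assignments: branch {P=T, S=T, T=F} (R, U, Q) contributes 8 new; branch {R=F, T=F} (U, S, Q, P) contributes 12 new; branch {T=F, U=F} (R, S, Q, P) contributes 6 new; branch {P=T, Q=F} (R, U, S, T) contributes 9 new; branch {T=F} (R, U, S, Q, P) contributes 5 new. Total: 40.

40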